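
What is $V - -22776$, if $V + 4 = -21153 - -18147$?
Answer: $19766$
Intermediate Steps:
$V = -3010$ ($V = -4 - 3006 = -3010$)
$V - -22776 = -3010 - -22776 = -3010 + 22776 = 19766$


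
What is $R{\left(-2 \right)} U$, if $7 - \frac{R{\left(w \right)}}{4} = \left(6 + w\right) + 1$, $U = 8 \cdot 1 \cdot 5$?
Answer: $320$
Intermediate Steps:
$U = 40$ ($U = 8 \cdot 5 = 40$)
$R{\left(w \right)} = - 4 w$ ($R{\left(w \right)} = 28 - 4 \left(\left(6 + w\right) + 1\right) = 28 - 4 \left(7 + w\right) = 28 - \left(28 + 4 w\right) = - 4 w$)
$R{\left(-2 \right)} U = \left(-4\right) \left(-2\right) 40 = 8 \cdot 40 = 320$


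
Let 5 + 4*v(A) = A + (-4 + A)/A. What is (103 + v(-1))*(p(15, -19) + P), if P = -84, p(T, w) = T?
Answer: -28359/4 ≈ -7089.8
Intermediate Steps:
v(A) = -5/4 + A/4 + (-4 + A)/(4*A) (v(A) = -5/4 + (A + (-4 + A)/A)/4 = -5/4 + (A/4 + (-4 + A)/(4*A)) = -5/4 + A/4 + (-4 + A)/(4*A))
(103 + v(-1))*(p(15, -19) + P) = (103 + (-1 - 1/(-1) + (¼)*(-1)))*(15 - 84) = (103 + (-1 - 1*(-1) - ¼))*(-69) = (103 + (-1 + 1 - ¼))*(-69) = (103 - ¼)*(-69) = (411/4)*(-69) = -28359/4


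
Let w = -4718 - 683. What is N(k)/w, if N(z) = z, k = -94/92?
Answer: 47/248446 ≈ 0.00018918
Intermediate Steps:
k = -47/46 (k = -94*1/92 = -47/46 ≈ -1.0217)
w = -5401
N(k)/w = -47/46/(-5401) = -47/46*(-1/5401) = 47/248446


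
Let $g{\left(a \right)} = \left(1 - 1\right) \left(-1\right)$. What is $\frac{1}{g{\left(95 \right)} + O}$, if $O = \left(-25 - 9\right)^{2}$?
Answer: $\frac{1}{1156} \approx 0.00086505$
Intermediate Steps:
$g{\left(a \right)} = 0$ ($g{\left(a \right)} = 0 \left(-1\right) = 0$)
$O = 1156$ ($O = \left(-34\right)^{2} = 1156$)
$\frac{1}{g{\left(95 \right)} + O} = \frac{1}{0 + 1156} = \frac{1}{1156}$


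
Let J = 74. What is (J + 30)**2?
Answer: 10816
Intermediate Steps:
(J + 30)**2 = (74 + 30)**2 = 104**2 = 10816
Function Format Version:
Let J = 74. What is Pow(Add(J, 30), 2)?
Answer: 10816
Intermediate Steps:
Pow(Add(J, 30), 2) = Pow(Add(74, 30), 2) = Pow(104, 2) = 10816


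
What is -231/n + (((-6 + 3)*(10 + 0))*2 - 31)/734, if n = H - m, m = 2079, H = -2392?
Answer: -237307/3281714 ≈ -0.072312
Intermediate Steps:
n = -4471 (n = -2392 - 1*2079 = -2392 - 2079 = -4471)
-231/n + (((-6 + 3)*(10 + 0))*2 - 31)/734 = -231/(-4471) + (((-6 + 3)*(10 + 0))*2 - 31)/734 = -231*(-1/4471) + (-3*10*2 - 31)*(1/734) = 231/4471 + (-30*2 - 31)*(1/734) = 231/4471 + (-60 - 31)*(1/734) = 231/4471 - 91*1/734 = 231/4471 - 91/734 = -237307/3281714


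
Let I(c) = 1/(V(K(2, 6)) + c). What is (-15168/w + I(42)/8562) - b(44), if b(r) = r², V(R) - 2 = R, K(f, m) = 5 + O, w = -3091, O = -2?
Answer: -2402012382221/1243861674 ≈ -1931.1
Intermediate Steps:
K(f, m) = 3 (K(f, m) = 5 - 2 = 3)
V(R) = 2 + R
I(c) = 1/(5 + c) (I(c) = 1/((2 + 3) + c) = 1/(5 + c))
(-15168/w + I(42)/8562) - b(44) = (-15168/(-3091) + 1/((5 + 42)*8562)) - 1*44² = (-15168*(-1/3091) + (1/8562)/47) - 1*1936 = (15168/3091 + (1/47)*(1/8562)) - 1936 = (15168/3091 + 1/402414) - 1936 = 6103818643/1243861674 - 1936 = -2402012382221/1243861674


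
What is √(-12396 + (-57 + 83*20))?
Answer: I*√10793 ≈ 103.89*I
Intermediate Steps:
√(-12396 + (-57 + 83*20)) = √(-12396 + (-57 + 1660)) = √(-12396 + 1603) = √(-10793) = I*√10793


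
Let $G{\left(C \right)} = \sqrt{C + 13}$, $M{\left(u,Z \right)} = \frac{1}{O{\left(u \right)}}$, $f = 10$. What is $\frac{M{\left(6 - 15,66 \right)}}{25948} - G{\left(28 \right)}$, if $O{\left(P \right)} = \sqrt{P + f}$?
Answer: $\frac{1}{25948} - \sqrt{41} \approx -6.4031$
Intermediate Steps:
$O{\left(P \right)} = \sqrt{10 + P}$ ($O{\left(P \right)} = \sqrt{P + 10} = \sqrt{10 + P}$)
$M{\left(u,Z \right)} = \frac{1}{\sqrt{10 + u}}$
$G{\left(C \right)} = \sqrt{13 + C}$
$\frac{M{\left(6 - 15,66 \right)}}{25948} - G{\left(28 \right)} = \frac{1}{\sqrt{10 + \left(6 - 15\right)} 25948} - \sqrt{13 + 28} = \frac{1}{\sqrt{10 + \left(6 - 15\right)}} \frac{1}{25948} - \sqrt{41} = \frac{1}{\sqrt{10 - 9}} \cdot \frac{1}{25948} - \sqrt{41} = \frac{1}{\sqrt{1}} \cdot \frac{1}{25948} - \sqrt{41} = 1 \cdot \frac{1}{25948} - \sqrt{41} = \frac{1}{25948} - \sqrt{41}$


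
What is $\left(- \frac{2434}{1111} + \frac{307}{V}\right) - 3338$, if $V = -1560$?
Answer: $- \frac{5789426197}{1733160} \approx -3340.4$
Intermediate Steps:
$\left(- \frac{2434}{1111} + \frac{307}{V}\right) - 3338 = \left(- \frac{2434}{1111} + \frac{307}{-1560}\right) - 3338 = \left(\left(-2434\right) \frac{1}{1111} + 307 \left(- \frac{1}{1560}\right)\right) - 3338 = \left(- \frac{2434}{1111} - \frac{307}{1560}\right) - 3338 = - \frac{4138117}{1733160} - 3338 = - \frac{5789426197}{1733160}$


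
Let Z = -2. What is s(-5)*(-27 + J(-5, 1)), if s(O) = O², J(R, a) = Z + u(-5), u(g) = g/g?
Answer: -700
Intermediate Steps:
u(g) = 1
J(R, a) = -1 (J(R, a) = -2 + 1 = -1)
s(-5)*(-27 + J(-5, 1)) = (-5)²*(-27 - 1) = 25*(-28) = -700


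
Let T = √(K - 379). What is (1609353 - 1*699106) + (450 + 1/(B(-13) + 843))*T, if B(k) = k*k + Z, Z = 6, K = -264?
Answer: 910247 + 458101*I*√643/1018 ≈ 9.1025e+5 + 11411.0*I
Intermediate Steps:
B(k) = 6 + k² (B(k) = k*k + 6 = k² + 6 = 6 + k²)
T = I*√643 (T = √(-264 - 379) = √(-643) = I*√643 ≈ 25.357*I)
(1609353 - 1*699106) + (450 + 1/(B(-13) + 843))*T = (1609353 - 1*699106) + (450 + 1/((6 + (-13)²) + 843))*(I*√643) = (1609353 - 699106) + (450 + 1/((6 + 169) + 843))*(I*√643) = 910247 + (450 + 1/(175 + 843))*(I*√643) = 910247 + (450 + 1/1018)*(I*√643) = 910247 + 458101*(I*√643)/1018 = 910247 + 458101*I*√643/1018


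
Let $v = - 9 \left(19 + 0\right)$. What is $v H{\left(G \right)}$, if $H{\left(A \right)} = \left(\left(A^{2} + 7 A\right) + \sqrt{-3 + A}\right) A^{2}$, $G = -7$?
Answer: $- 8379 i \sqrt{10} \approx - 26497.0 i$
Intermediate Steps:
$H{\left(A \right)} = A^{2} \left(A^{2} + \sqrt{-3 + A} + 7 A\right)$ ($H{\left(A \right)} = \left(A^{2} + \sqrt{-3 + A} + 7 A\right) A^{2} = A^{2} \left(A^{2} + \sqrt{-3 + A} + 7 A\right)$)
$v = -171$ ($v = \left(-9\right) 19 = -171$)
$v H{\left(G \right)} = - 171 \left(-7\right)^{2} \left(\left(-7\right)^{2} + \sqrt{-3 - 7} + 7 \left(-7\right)\right) = - 171 \cdot 49 \left(49 + \sqrt{-10} - 49\right) = - 171 \cdot 49 \left(49 + i \sqrt{10} - 49\right) = - 171 \cdot 49 i \sqrt{10} = - 8379 i \sqrt{10}$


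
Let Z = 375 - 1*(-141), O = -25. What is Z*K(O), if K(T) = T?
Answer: -12900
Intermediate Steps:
Z = 516 (Z = 375 + 141 = 516)
Z*K(O) = 516*(-25) = -12900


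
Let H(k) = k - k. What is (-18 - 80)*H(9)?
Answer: 0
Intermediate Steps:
H(k) = 0
(-18 - 80)*H(9) = (-18 - 80)*0 = -98*0 = 0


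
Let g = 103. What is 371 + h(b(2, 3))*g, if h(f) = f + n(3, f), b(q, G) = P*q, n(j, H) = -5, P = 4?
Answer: 680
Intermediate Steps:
b(q, G) = 4*q
h(f) = -5 + f (h(f) = f - 5 = -5 + f)
371 + h(b(2, 3))*g = 371 + (-5 + 4*2)*103 = 371 + (-5 + 8)*103 = 371 + 3*103 = 371 + 309 = 680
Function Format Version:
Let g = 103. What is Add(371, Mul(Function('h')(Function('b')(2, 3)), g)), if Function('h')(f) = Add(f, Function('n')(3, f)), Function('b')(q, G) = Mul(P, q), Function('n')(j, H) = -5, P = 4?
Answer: 680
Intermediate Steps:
Function('b')(q, G) = Mul(4, q)
Function('h')(f) = Add(-5, f) (Function('h')(f) = Add(f, -5) = Add(-5, f))
Add(371, Mul(Function('h')(Function('b')(2, 3)), g)) = Add(371, Mul(Add(-5, Mul(4, 2)), 103)) = Add(371, Mul(Add(-5, 8), 103)) = Add(371, Mul(3, 103)) = Add(371, 309) = 680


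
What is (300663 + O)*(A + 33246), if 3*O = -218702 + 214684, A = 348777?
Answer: 114348525111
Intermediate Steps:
O = -4018/3 (O = (-218702 + 214684)/3 = (1/3)*(-4018) = -4018/3 ≈ -1339.3)
(300663 + O)*(A + 33246) = (300663 - 4018/3)*(348777 + 33246) = (897971/3)*382023 = 114348525111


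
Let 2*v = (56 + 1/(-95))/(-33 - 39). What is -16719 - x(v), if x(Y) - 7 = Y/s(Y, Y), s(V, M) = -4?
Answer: -101694671/6080 ≈ -16726.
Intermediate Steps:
v = -591/1520 (v = ((56 + 1/(-95))/(-33 - 39))/2 = ((56 - 1/95)/(-72))/2 = ((5319/95)*(-1/72))/2 = (½)*(-591/760) = -591/1520 ≈ -0.38882)
x(Y) = 7 - Y/4 (x(Y) = 7 + Y/(-4) = 7 + Y*(-¼) = 7 - Y/4)
-16719 - x(v) = -16719 - (7 - ¼*(-591/1520)) = -16719 - (7 + 591/6080) = -16719 - 1*43151/6080 = -16719 - 43151/6080 = -101694671/6080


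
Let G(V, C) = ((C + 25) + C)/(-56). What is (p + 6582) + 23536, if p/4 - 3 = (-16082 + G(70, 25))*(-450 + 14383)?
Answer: -12548571491/14 ≈ -8.9633e+8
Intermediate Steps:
G(V, C) = -25/56 - C/28 (G(V, C) = ((25 + C) + C)*(-1/56) = (25 + 2*C)*(-1/56) = -25/56 - C/28)
p = -12548993143/14 (p = 12 + 4*((-16082 + (-25/56 - 1/28*25))*(-450 + 14383)) = 12 + 4*((-16082 + (-25/56 - 25/28))*13933) = 12 + 4*((-16082 - 75/56)*13933) = 12 + 4*(-900667/56*13933) = 12 + 4*(-12548993311/56) = 12 - 12548993311/14 = -12548993143/14 ≈ -8.9636e+8)
(p + 6582) + 23536 = (-12548993143/14 + 6582) + 23536 = -12548900995/14 + 23536 = -12548571491/14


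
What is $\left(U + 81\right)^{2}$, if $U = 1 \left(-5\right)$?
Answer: $5776$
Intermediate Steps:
$U = -5$
$\left(U + 81\right)^{2} = \left(-5 + 81\right)^{2} = 76^{2} = 5776$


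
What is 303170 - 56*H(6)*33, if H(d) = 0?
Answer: 303170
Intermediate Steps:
303170 - 56*H(6)*33 = 303170 - 56*0*33 = 303170 + 0*33 = 303170 + 0 = 303170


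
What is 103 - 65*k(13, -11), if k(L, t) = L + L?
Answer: -1587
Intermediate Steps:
k(L, t) = 2*L
103 - 65*k(13, -11) = 103 - 130*13 = 103 - 65*26 = 103 - 1690 = -1587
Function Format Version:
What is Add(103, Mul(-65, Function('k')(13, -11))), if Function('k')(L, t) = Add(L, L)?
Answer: -1587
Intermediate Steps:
Function('k')(L, t) = Mul(2, L)
Add(103, Mul(-65, Function('k')(13, -11))) = Add(103, Mul(-65, Mul(2, 13))) = Add(103, Mul(-65, 26)) = Add(103, -1690) = -1587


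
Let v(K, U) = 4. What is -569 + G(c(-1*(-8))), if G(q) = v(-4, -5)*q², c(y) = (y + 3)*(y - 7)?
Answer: -85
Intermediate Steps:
c(y) = (-7 + y)*(3 + y) (c(y) = (3 + y)*(-7 + y) = (-7 + y)*(3 + y))
G(q) = 4*q²
-569 + G(c(-1*(-8))) = -569 + 4*(-21 + (-1*(-8))² - (-4)*(-8))² = -569 + 4*(-21 + 8² - 4*8)² = -569 + 4*(-21 + 64 - 32)² = -569 + 4*11² = -569 + 4*121 = -569 + 484 = -85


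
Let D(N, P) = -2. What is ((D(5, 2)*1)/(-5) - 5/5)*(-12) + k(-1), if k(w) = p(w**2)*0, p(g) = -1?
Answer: 36/5 ≈ 7.2000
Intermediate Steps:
k(w) = 0 (k(w) = -1*0 = 0)
((D(5, 2)*1)/(-5) - 5/5)*(-12) + k(-1) = (-2*1/(-5) - 5/5)*(-12) + 0 = (-2*(-1/5) - 5*1/5)*(-12) + 0 = (2/5 - 1)*(-12) + 0 = -3/5*(-12) + 0 = 36/5 + 0 = 36/5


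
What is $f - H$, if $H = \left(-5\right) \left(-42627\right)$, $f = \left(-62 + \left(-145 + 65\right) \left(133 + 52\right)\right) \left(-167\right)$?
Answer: $2268819$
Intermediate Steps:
$f = 2481954$ ($f = \left(-62 - 14800\right) \left(-167\right) = \left(-14862\right) \left(-167\right) = 2481954$)
$H = 213135$
$f - H = 2481954 - 213135 = 2268819$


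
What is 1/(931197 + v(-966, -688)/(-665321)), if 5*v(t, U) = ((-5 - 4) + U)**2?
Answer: 3326605/3097724110376 ≈ 1.0739e-6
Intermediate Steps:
v(t, U) = (-9 + U)**2/5 (v(t, U) = ((-5 - 4) + U)**2/5 = (-9 + U)**2/5)
1/(931197 + v(-966, -688)/(-665321)) = 1/(931197 + ((-9 - 688)**2/5)/(-665321)) = 1/(931197 + ((1/5)*(-697)**2)*(-1/665321)) = 1/(931197 + ((1/5)*485809)*(-1/665321)) = 1/(931197 + (485809/5)*(-1/665321)) = 1/(931197 - 485809/3326605) = 1/(3097724110376/3326605) = 3326605/3097724110376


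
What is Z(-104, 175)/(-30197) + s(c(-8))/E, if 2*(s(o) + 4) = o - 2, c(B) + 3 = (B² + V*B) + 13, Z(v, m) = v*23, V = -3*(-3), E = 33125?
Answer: 79114212/1000275625 ≈ 0.079092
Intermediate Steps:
V = 9
Z(v, m) = 23*v
c(B) = 10 + B² + 9*B (c(B) = -3 + ((B² + 9*B) + 13) = -3 + (13 + B² + 9*B) = 10 + B² + 9*B)
s(o) = -5 + o/2 (s(o) = -4 + (o - 2)/2 = -4 + (-2 + o)/2 = -4 + (-1 + o/2) = -5 + o/2)
Z(-104, 175)/(-30197) + s(c(-8))/E = (23*(-104))/(-30197) + (-5 + (10 + (-8)² + 9*(-8))/2)/33125 = -2392*(-1/30197) + (-5 + (10 + 64 - 72)/2)*(1/33125) = 2392/30197 + (-5 + (½)*2)*(1/33125) = 2392/30197 + (-5 + 1)*(1/33125) = 2392/30197 - 4*1/33125 = 2392/30197 - 4/33125 = 79114212/1000275625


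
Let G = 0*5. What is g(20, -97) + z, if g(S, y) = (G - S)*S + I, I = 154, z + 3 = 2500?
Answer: 2251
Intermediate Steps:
z = 2497 (z = -3 + 2500 = 2497)
G = 0
g(S, y) = 154 - S² (g(S, y) = (0 - S)*S + 154 = (-S)*S + 154 = -S² + 154 = 154 - S²)
g(20, -97) + z = (154 - 1*20²) + 2497 = (154 - 1*400) + 2497 = (154 - 400) + 2497 = -246 + 2497 = 2251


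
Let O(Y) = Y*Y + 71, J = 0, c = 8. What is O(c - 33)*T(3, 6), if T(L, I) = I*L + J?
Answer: 12528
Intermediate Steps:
O(Y) = 71 + Y**2 (O(Y) = Y**2 + 71 = 71 + Y**2)
T(L, I) = I*L (T(L, I) = I*L + 0 = I*L)
O(c - 33)*T(3, 6) = (71 + (8 - 33)**2)*(6*3) = (71 + (-25)**2)*18 = (71 + 625)*18 = 696*18 = 12528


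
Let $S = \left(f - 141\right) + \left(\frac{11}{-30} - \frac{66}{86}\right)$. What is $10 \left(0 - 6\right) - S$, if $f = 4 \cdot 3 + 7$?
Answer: $\frac{81443}{1290} \approx 63.134$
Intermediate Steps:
$f = 19$ ($f = 12 + 7 = 19$)
$S = - \frac{158843}{1290}$ ($S = \left(19 - 141\right) + \left(\frac{11}{-30} - \frac{66}{86}\right) = -122 + \left(11 \left(- \frac{1}{30}\right) - \frac{33}{43}\right) = -122 - \frac{1463}{1290} = - \frac{158843}{1290} \approx -123.13$)
$10 \left(0 - 6\right) - S = 10 \left(0 - 6\right) - - \frac{158843}{1290} = 10 \left(-6\right) + \frac{158843}{1290} = -60 + \frac{158843}{1290} = \frac{81443}{1290}$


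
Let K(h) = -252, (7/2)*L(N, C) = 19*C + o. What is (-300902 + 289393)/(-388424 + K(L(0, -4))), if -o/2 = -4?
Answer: 11509/388676 ≈ 0.029611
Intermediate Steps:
o = 8 (o = -2*(-4) = 8)
L(N, C) = 16/7 + 38*C/7 (L(N, C) = 2*(19*C + 8)/7 = 2*(8 + 19*C)/7 = 16/7 + 38*C/7)
(-300902 + 289393)/(-388424 + K(L(0, -4))) = (-300902 + 289393)/(-388424 - 252) = -11509/(-388676) = -11509*(-1/388676) = 11509/388676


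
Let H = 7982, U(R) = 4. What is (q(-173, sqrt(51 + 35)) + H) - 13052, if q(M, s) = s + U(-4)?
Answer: -5066 + sqrt(86) ≈ -5056.7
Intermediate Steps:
q(M, s) = 4 + s (q(M, s) = s + 4 = 4 + s)
(q(-173, sqrt(51 + 35)) + H) - 13052 = ((4 + sqrt(51 + 35)) + 7982) - 13052 = ((4 + sqrt(86)) + 7982) - 13052 = (7986 + sqrt(86)) - 13052 = -5066 + sqrt(86)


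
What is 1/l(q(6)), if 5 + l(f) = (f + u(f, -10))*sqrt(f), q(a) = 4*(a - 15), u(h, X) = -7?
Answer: -5/66589 + 258*I/66589 ≈ -7.5087e-5 + 0.0038745*I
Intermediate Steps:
q(a) = -60 + 4*a (q(a) = 4*(-15 + a) = -60 + 4*a)
l(f) = -5 + sqrt(f)*(-7 + f) (l(f) = -5 + (f - 7)*sqrt(f) = -5 + (-7 + f)*sqrt(f) = -5 + sqrt(f)*(-7 + f))
1/l(q(6)) = 1/(-5 + (-60 + 4*6)**(3/2) - 7*sqrt(-60 + 4*6)) = 1/(-5 + (-60 + 24)**(3/2) - 7*sqrt(-60 + 24)) = 1/(-5 + (-36)**(3/2) - 42*I) = 1/(-5 - 216*I - 42*I) = 1/(-5 - 258*I) = (-5 + 258*I)/66589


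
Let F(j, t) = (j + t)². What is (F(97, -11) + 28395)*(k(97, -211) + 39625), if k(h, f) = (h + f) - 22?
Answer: 1413350799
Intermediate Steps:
k(h, f) = -22 + f + h (k(h, f) = (f + h) - 22 = -22 + f + h)
(F(97, -11) + 28395)*(k(97, -211) + 39625) = ((97 - 11)² + 28395)*((-22 - 211 + 97) + 39625) = (86² + 28395)*(-136 + 39625) = (7396 + 28395)*39489 = 35791*39489 = 1413350799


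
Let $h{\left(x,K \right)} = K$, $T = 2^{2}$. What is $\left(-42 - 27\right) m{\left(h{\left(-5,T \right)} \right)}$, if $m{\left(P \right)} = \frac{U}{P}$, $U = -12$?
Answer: $207$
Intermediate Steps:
$T = 4$
$m{\left(P \right)} = - \frac{12}{P}$
$\left(-42 - 27\right) m{\left(h{\left(-5,T \right)} \right)} = \left(-42 - 27\right) \left(- \frac{12}{4}\right) = \left(-42 - 27\right) \left(\left(-12\right) \frac{1}{4}\right) = \left(-69\right) \left(-3\right) = 207$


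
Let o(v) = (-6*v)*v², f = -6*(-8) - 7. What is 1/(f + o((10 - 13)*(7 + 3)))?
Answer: 1/162041 ≈ 6.1713e-6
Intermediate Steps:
f = 41 (f = 48 - 7 = 41)
o(v) = -6*v³
1/(f + o((10 - 13)*(7 + 3))) = 1/(41 - 6*(7 + 3)³*(10 - 13)³) = 1/(41 - 6*(-3*10)³) = 1/(41 - 6*(-30)³) = 1/(41 - 6*(-27000)) = 1/(41 + 162000) = 1/162041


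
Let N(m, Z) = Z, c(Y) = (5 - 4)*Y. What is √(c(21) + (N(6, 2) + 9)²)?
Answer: √142 ≈ 11.916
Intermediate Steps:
c(Y) = Y (c(Y) = 1*Y = Y)
√(c(21) + (N(6, 2) + 9)²) = √(21 + (2 + 9)²) = √(21 + 11²) = √(21 + 121) = √142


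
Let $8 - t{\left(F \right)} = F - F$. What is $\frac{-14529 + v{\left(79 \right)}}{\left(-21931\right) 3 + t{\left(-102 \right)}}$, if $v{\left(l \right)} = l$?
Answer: $\frac{2890}{13157} \approx 0.21966$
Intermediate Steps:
$t{\left(F \right)} = 8$ ($t{\left(F \right)} = 8 - \left(F - F\right) = 8 - 0 = 8 + 0 = 8$)
$\frac{-14529 + v{\left(79 \right)}}{\left(-21931\right) 3 + t{\left(-102 \right)}} = \frac{-14529 + 79}{\left(-21931\right) 3 + 8} = - \frac{14450}{-65793 + 8} = - \frac{14450}{-65785} = \left(-14450\right) \left(- \frac{1}{65785}\right) = \frac{2890}{13157}$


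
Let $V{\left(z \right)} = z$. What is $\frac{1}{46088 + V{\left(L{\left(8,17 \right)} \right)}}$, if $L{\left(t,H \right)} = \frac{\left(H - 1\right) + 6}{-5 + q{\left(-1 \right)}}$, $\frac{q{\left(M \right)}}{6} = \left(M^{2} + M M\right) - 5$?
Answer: $\frac{23}{1060002} \approx 2.1698 \cdot 10^{-5}$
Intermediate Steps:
$q{\left(M \right)} = -30 + 12 M^{2}$ ($q{\left(M \right)} = 6 \left(\left(M^{2} + M M\right) - 5\right) = 6 \left(\left(M^{2} + M^{2}\right) - 5\right) = 6 \left(2 M^{2} - 5\right) = 6 \left(-5 + 2 M^{2}\right) = -30 + 12 M^{2}$)
$L{\left(t,H \right)} = - \frac{5}{23} - \frac{H}{23}$ ($L{\left(t,H \right)} = \frac{\left(H - 1\right) + 6}{-5 - \left(30 - 12 \left(-1\right)^{2}\right)} = \frac{\left(-1 + H\right) + 6}{-5 + \left(-30 + 12 \cdot 1\right)} = \frac{5 + H}{-5 + \left(-30 + 12\right)} = \frac{5 + H}{-5 - 18} = \frac{5 + H}{-23} = \left(5 + H\right) \left(- \frac{1}{23}\right) = - \frac{5}{23} - \frac{H}{23}$)
$\frac{1}{46088 + V{\left(L{\left(8,17 \right)} \right)}} = \frac{1}{46088 - \frac{22}{23}} = \frac{1}{\frac{1060002}{23}} = \frac{23}{1060002}$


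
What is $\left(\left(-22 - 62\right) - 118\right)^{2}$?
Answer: $40804$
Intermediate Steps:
$\left(\left(-22 - 62\right) - 118\right)^{2} = \left(-84 - 118\right)^{2} = \left(-202\right)^{2} = 40804$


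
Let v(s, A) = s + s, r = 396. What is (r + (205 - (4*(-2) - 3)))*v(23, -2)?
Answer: 28152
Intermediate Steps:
v(s, A) = 2*s
(r + (205 - (4*(-2) - 3)))*v(23, -2) = (396 + (205 - (4*(-2) - 3)))*(2*23) = (396 + (205 - (-8 - 3)))*46 = (396 + (205 - 1*(-11)))*46 = (396 + (205 + 11))*46 = (396 + 216)*46 = 612*46 = 28152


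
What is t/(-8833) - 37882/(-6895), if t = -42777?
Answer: 629559121/60903535 ≈ 10.337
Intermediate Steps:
t/(-8833) - 37882/(-6895) = -42777/(-8833) - 37882/(-6895) = -42777*(-1/8833) - 37882*(-1/6895) = 42777/8833 + 37882/6895 = 629559121/60903535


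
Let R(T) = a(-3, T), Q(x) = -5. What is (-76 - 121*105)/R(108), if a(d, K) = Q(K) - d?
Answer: 12781/2 ≈ 6390.5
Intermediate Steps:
a(d, K) = -5 - d
R(T) = -2 (R(T) = -5 - 1*(-3) = -5 + 3 = -2)
(-76 - 121*105)/R(108) = (-76 - 121*105)/(-2) = (-76 - 12705)*(-1/2) = -12781*(-1/2) = 12781/2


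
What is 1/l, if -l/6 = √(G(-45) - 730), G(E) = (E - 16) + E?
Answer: I*√209/2508 ≈ 0.0057643*I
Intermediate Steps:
G(E) = -16 + 2*E (G(E) = (-16 + E) + E = -16 + 2*E)
l = -12*I*√209 (l = -6*√((-16 + 2*(-45)) - 730) = -6*√((-16 - 90) - 730) = -6*√(-106 - 730) = -12*I*√209 ≈ -173.48*I)
1/l = 1/(-12*I*√209) = I*√209/2508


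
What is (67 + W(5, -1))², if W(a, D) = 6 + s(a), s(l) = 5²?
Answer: 9604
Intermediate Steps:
s(l) = 25
W(a, D) = 31 (W(a, D) = 6 + 25 = 31)
(67 + W(5, -1))² = (67 + 31)² = 98² = 9604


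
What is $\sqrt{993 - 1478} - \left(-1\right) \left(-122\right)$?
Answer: $-122 + i \sqrt{485} \approx -122.0 + 22.023 i$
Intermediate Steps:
$\sqrt{993 - 1478} - \left(-1\right) \left(-122\right) = \sqrt{-485} - 122 = i \sqrt{485} - 122 = -122 + i \sqrt{485}$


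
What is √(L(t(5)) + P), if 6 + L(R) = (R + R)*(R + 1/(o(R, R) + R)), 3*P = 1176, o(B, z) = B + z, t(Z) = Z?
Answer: √3930/3 ≈ 20.897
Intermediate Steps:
P = 392 (P = (⅓)*1176 = 392)
L(R) = -6 + 2*R*(R + 1/(3*R)) (L(R) = -6 + (R + R)*(R + 1/((R + R) + R)) = -6 + (2*R)*(R + 1/(2*R + R)) = -6 + (2*R)*(R + 1/(3*R)) = -6 + 2*R*(R + 1/(3*R)))
√(L(t(5)) + P) = √((-16/3 + 2*5²) + 392) = √((-16/3 + 2*25) + 392) = √((-16/3 + 50) + 392) = √(134/3 + 392) = √(1310/3) = √3930/3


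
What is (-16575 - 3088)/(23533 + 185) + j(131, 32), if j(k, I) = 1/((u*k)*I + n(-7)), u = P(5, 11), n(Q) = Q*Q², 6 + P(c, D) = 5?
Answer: -89195423/107561130 ≈ -0.82925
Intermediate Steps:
P(c, D) = -1 (P(c, D) = -6 + 5 = -1)
n(Q) = Q³
u = -1
j(k, I) = 1/(-343 - I*k) (j(k, I) = 1/((-k)*I + (-7)³) = 1/(-I*k - 343) = 1/(-343 - I*k))
(-16575 - 3088)/(23533 + 185) + j(131, 32) = (-16575 - 3088)/(23533 + 185) + 1/(-343 - 1*32*131) = -19663/23718 + 1/(-343 - 4192) = -19663*1/23718 + 1/(-4535) = -19663/23718 - 1/4535 = -89195423/107561130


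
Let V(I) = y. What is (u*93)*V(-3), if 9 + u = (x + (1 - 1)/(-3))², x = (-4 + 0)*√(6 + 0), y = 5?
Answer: 40455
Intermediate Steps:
x = -4*√6 ≈ -9.7980
V(I) = 5
u = 87 (u = -9 + (-4*√6 + (1 - 1)/(-3))² = -9 + (-4*√6 + 0*(-⅓))² = -9 + (-4*√6 + 0)² = -9 + (-4*√6)² = -9 + 96 = 87)
(u*93)*V(-3) = (87*93)*5 = 8091*5 = 40455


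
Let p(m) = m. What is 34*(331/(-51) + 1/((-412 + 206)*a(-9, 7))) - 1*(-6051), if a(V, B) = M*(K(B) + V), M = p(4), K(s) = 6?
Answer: 2402103/412 ≈ 5830.3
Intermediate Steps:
M = 4
a(V, B) = 24 + 4*V (a(V, B) = 4*(6 + V) = 24 + 4*V)
34*(331/(-51) + 1/((-412 + 206)*a(-9, 7))) - 1*(-6051) = 34*(331/(-51) + 1/((-412 + 206)*(24 + 4*(-9)))) - 1*(-6051) = 34*(331*(-1/51) + 1/((-206)*(24 - 36))) + 6051 = 34*(-331/51 - 1/206/(-12)) + 6051 = 34*(-331/51 - 1/206*(-1/12)) + 6051 = 34*(-331/51 + 1/2472) + 6051 = 34*(-90909/14008) + 6051 = -90909/412 + 6051 = 2402103/412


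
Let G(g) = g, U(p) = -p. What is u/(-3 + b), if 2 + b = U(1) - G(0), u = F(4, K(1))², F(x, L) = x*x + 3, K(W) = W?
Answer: -361/6 ≈ -60.167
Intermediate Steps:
F(x, L) = 3 + x² (F(x, L) = x² + 3 = 3 + x²)
u = 361 (u = (3 + 4²)² = (3 + 16)² = 19² = 361)
b = -3 (b = -2 + (-1*1 - 1*0) = -2 + (-1 + 0) = -2 - 1 = -3)
u/(-3 + b) = 361/(-3 - 3) = 361/(-6) = 361*(-⅙) = -361/6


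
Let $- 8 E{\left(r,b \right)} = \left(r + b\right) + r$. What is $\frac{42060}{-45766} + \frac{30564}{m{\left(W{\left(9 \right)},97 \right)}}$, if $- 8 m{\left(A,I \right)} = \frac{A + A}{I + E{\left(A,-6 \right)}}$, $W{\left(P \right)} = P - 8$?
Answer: $- \frac{272764465710}{22883} \approx -1.192 \cdot 10^{7}$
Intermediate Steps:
$E{\left(r,b \right)} = - \frac{r}{4} - \frac{b}{8}$ ($E{\left(r,b \right)} = - \frac{\left(r + b\right) + r}{8} = - \frac{\left(b + r\right) + r}{8} = - \frac{b + 2 r}{8} = - \frac{r}{4} - \frac{b}{8}$)
$W{\left(P \right)} = -8 + P$
$m{\left(A,I \right)} = - \frac{A}{4 \left(\frac{3}{4} + I - \frac{A}{4}\right)}$ ($m{\left(A,I \right)} = - \frac{\left(A + A\right) \frac{1}{I - \left(- \frac{3}{4} + \frac{A}{4}\right)}}{8} = - \frac{2 A \frac{1}{I - \left(- \frac{3}{4} + \frac{A}{4}\right)}}{8} = - \frac{2 A \frac{1}{\frac{3}{4} + I - \frac{A}{4}}}{8} = - \frac{A}{4 \left(\frac{3}{4} + I - \frac{A}{4}\right)}$)
$\frac{42060}{-45766} + \frac{30564}{m{\left(W{\left(9 \right)},97 \right)}} = \frac{42060}{-45766} + \frac{30564}{\left(-8 + 9\right) \frac{1}{-3 + \left(-8 + 9\right) - 388}} = 42060 \left(- \frac{1}{45766}\right) + \frac{30564}{1 \frac{1}{-3 + 1 - 388}} = - \frac{21030}{22883} + \frac{30564}{1 \frac{1}{-390}} = - \frac{21030}{22883} + \frac{30564}{1 \left(- \frac{1}{390}\right)} = - \frac{21030}{22883} + \frac{30564}{- \frac{1}{390}} = - \frac{21030}{22883} + 30564 \left(-390\right) = - \frac{21030}{22883} - 11919960 = - \frac{272764465710}{22883}$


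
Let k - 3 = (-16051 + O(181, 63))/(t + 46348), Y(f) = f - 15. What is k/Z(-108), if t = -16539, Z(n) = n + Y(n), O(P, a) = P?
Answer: -2229/208663 ≈ -0.010682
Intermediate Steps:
Y(f) = -15 + f
Z(n) = -15 + 2*n (Z(n) = n + (-15 + n) = -15 + 2*n)
k = 73557/29809 (k = 3 + (-16051 + 181)/(-16539 + 46348) = 3 - 15870/29809 = 73557/29809 ≈ 2.4676)
k/Z(-108) = 73557/(29809*(-15 + 2*(-108))) = 73557/(29809*(-15 - 216)) = (73557/29809)/(-231) = (73557/29809)*(-1/231) = -2229/208663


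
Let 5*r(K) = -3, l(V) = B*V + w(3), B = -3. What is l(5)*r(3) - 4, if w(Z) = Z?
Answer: 16/5 ≈ 3.2000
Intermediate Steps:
l(V) = 3 - 3*V (l(V) = -3*V + 3 = 3 - 3*V)
r(K) = -3/5 (r(K) = (1/5)*(-3) = -3/5)
l(5)*r(3) - 4 = (3 - 3*5)*(-3/5) - 4 = (3 - 15)*(-3/5) - 4 = -12*(-3/5) - 4 = 36/5 - 4 = 16/5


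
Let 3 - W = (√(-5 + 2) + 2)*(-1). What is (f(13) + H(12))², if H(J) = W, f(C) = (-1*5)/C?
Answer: 3093/169 + 120*I*√3/13 ≈ 18.302 + 15.988*I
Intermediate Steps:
f(C) = -5/C
W = 5 + I*√3 (W = 3 - (√(-5 + 2) + 2)*(-1) = 3 - (√(-3) + 2)*(-1) = 3 - (I*√3 + 2)*(-1) = 3 - (2 + I*√3)*(-1) = 3 - (-2 - I*√3) = 3 + (2 + I*√3) = 5 + I*√3 ≈ 5.0 + 1.732*I)
H(J) = 5 + I*√3
(f(13) + H(12))² = (-5/13 + (5 + I*√3))² = (60/13 + I*√3)²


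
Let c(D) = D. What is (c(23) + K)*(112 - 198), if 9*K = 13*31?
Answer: -52460/9 ≈ -5828.9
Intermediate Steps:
K = 403/9 (K = (13*31)/9 = (⅑)*403 = 403/9 ≈ 44.778)
(c(23) + K)*(112 - 198) = (23 + 403/9)*(112 - 198) = (610/9)*(-86) = -52460/9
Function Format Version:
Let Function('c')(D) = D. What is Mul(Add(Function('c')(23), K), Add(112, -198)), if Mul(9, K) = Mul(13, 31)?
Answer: Rational(-52460, 9) ≈ -5828.9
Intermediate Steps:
K = Rational(403, 9) (K = Mul(Rational(1, 9), Mul(13, 31)) = Mul(Rational(1, 9), 403) = Rational(403, 9) ≈ 44.778)
Mul(Add(Function('c')(23), K), Add(112, -198)) = Mul(Add(23, Rational(403, 9)), Add(112, -198)) = Mul(Rational(610, 9), -86) = Rational(-52460, 9)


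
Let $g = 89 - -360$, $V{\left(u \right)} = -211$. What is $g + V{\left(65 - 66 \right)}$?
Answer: $238$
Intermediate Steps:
$g = 449$ ($g = 89 + 360 = 449$)
$g + V{\left(65 - 66 \right)} = 449 - 211 = 238$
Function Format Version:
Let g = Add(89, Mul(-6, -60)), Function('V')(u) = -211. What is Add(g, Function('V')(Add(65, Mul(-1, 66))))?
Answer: 238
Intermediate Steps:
g = 449 (g = Add(89, 360) = 449)
Add(g, Function('V')(Add(65, Mul(-1, 66)))) = Add(449, -211) = 238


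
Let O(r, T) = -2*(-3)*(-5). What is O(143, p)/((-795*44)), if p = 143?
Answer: 1/1166 ≈ 0.00085763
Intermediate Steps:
O(r, T) = -30 (O(r, T) = 6*(-5) = -30)
O(143, p)/((-795*44)) = -30/((-795*44)) = -30/(-34980) = -30*(-1/34980) = 1/1166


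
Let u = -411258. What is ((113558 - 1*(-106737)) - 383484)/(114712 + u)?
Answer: 163189/296546 ≈ 0.55030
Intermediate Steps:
((113558 - 1*(-106737)) - 383484)/(114712 + u) = ((113558 - 1*(-106737)) - 383484)/(114712 - 411258) = ((113558 + 106737) - 383484)/(-296546) = (220295 - 383484)*(-1/296546) = -163189*(-1/296546) = 163189/296546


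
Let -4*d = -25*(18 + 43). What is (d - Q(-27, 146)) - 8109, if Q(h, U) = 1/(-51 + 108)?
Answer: -1761931/228 ≈ -7727.8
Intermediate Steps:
Q(h, U) = 1/57
d = 1525/4 (d = -(-25)*(18 + 43)/4 = -(-25)*61/4 = -¼*(-1525) = 1525/4 ≈ 381.25)
(d - Q(-27, 146)) - 8109 = (1525/4 - 1*1/57) - 8109 = (1525/4 - 1/57) - 8109 = 86921/228 - 8109 = -1761931/228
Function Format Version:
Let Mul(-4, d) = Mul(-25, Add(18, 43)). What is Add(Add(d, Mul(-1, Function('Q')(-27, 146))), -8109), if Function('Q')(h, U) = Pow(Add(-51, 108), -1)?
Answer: Rational(-1761931, 228) ≈ -7727.8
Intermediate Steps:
Function('Q')(h, U) = Rational(1, 57) (Function('Q')(h, U) = Pow(57, -1) = Rational(1, 57))
d = Rational(1525, 4) (d = Mul(Rational(-1, 4), Mul(-25, Add(18, 43))) = Mul(Rational(-1, 4), Mul(-25, 61)) = Mul(Rational(-1, 4), -1525) = Rational(1525, 4) ≈ 381.25)
Add(Add(d, Mul(-1, Function('Q')(-27, 146))), -8109) = Add(Add(Rational(1525, 4), Mul(-1, Rational(1, 57))), -8109) = Add(Add(Rational(1525, 4), Rational(-1, 57)), -8109) = Add(Rational(86921, 228), -8109) = Rational(-1761931, 228)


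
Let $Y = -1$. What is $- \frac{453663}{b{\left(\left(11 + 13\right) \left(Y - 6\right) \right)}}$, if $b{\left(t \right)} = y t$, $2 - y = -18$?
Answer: $\frac{21603}{160} \approx 135.02$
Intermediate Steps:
$y = 20$ ($y = 2 - -18 = 2 + 18 = 20$)
$b{\left(t \right)} = 20 t$
$- \frac{453663}{b{\left(\left(11 + 13\right) \left(Y - 6\right) \right)}} = - \frac{453663}{20 \left(11 + 13\right) \left(-1 - 6\right)} = - \frac{453663}{20 \cdot 24 \left(-1 - 6\right)} = - \frac{453663}{20 \cdot 24 \left(-7\right)} = - \frac{453663}{20 \left(-168\right)} = - \frac{453663}{-3360} = \left(-453663\right) \left(- \frac{1}{3360}\right) = \frac{21603}{160}$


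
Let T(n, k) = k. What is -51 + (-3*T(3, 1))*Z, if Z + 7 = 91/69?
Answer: -781/23 ≈ -33.957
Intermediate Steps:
Z = -392/69 (Z = -7 + 91/69 = -392/69 ≈ -5.6812)
-51 + (-3*T(3, 1))*Z = -51 - 3*1*(-392/69) = -51 - 3*(-392/69) = -51 + 392/23 = -781/23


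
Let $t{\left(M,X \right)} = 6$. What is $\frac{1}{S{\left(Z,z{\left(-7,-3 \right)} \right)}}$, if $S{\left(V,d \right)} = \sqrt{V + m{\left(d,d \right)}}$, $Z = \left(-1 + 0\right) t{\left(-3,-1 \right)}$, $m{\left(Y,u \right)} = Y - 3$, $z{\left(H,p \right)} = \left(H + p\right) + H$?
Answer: $- \frac{i \sqrt{26}}{26} \approx - 0.19612 i$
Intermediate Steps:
$z{\left(H,p \right)} = p + 2 H$
$m{\left(Y,u \right)} = -3 + Y$
$Z = -6$ ($Z = \left(-1 + 0\right) 6 = \left(-1\right) 6 = -6$)
$S{\left(V,d \right)} = \sqrt{-3 + V + d}$ ($S{\left(V,d \right)} = \sqrt{V + \left(-3 + d\right)} = \sqrt{-3 + V + d}$)
$\frac{1}{S{\left(Z,z{\left(-7,-3 \right)} \right)}} = \frac{1}{\sqrt{-3 - 6 + \left(-3 + 2 \left(-7\right)\right)}} = \frac{1}{\sqrt{-3 - 6 - 17}} = \frac{1}{\sqrt{-26}} = \frac{1}{i \sqrt{26}} = - \frac{i \sqrt{26}}{26}$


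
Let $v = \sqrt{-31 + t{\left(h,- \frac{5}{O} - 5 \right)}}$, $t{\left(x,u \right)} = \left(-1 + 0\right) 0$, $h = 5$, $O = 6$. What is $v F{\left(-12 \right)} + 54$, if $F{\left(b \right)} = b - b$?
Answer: $54$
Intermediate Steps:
$F{\left(b \right)} = 0$
$t{\left(x,u \right)} = 0$ ($t{\left(x,u \right)} = \left(-1\right) 0 = 0$)
$v = i \sqrt{31}$ ($v = \sqrt{-31 + 0} = \sqrt{-31} = i \sqrt{31} \approx 5.5678 i$)
$v F{\left(-12 \right)} + 54 = i \sqrt{31} \cdot 0 + 54 = 0 + 54 = 54$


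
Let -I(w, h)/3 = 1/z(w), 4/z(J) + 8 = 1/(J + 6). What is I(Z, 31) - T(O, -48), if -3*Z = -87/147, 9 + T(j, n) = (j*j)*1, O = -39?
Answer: -5488305/3644 ≈ -1506.1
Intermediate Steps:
z(J) = 4/(-8 + 1/(6 + J)) (z(J) = 4/(-8 + 1/(J + 6)) = 4/(-8 + 1/(6 + J)))
T(j, n) = -9 + j**2 (T(j, n) = -9 + (j*j)*1 = -9 + j**2*1 = -9 + j**2)
Z = 29/147 (Z = -(-29)/147 = -1/3*(-29/49) = 29/147 ≈ 0.19728)
I(w, h) = -3*(47 + 8*w)/(4*(-6 - w))
I(Z, 31) - T(O, -48) = 3*(47 + 8*(29/147))/(4*(6 + 29/147)) - (-9 + (-39)**2) = 3*(47 + 232/147)/(4*(911/147)) - (-9 + 1521) = (3/4)*(147/911)*(7141/147) - 1*1512 = 21423/3644 - 1512 = -5488305/3644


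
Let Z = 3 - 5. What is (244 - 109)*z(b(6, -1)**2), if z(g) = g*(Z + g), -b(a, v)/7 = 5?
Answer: 202253625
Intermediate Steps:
Z = -2
b(a, v) = -35 (b(a, v) = -7*5 = -35)
z(g) = g*(-2 + g)
(244 - 109)*z(b(6, -1)**2) = (244 - 109)*((-35)**2*(-2 + (-35)**2)) = 135*(1225*(-2 + 1225)) = 135*(1225*1223) = 135*1498175 = 202253625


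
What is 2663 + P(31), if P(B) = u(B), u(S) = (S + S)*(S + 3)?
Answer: 4771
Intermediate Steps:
u(S) = 2*S*(3 + S) (u(S) = (2*S)*(3 + S) = 2*S*(3 + S))
P(B) = 2*B*(3 + B)
2663 + P(31) = 2663 + 2*31*(3 + 31) = 2663 + 2*31*34 = 2663 + 2108 = 4771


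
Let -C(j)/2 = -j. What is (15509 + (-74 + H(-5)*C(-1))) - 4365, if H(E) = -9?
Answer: 11088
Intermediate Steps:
C(j) = 2*j (C(j) = -(-2)*j = 2*j)
(15509 + (-74 + H(-5)*C(-1))) - 4365 = (15509 + (-74 - 18*(-1))) - 4365 = (15509 + (-74 - 9*(-2))) - 4365 = (15509 + (-74 + 18)) - 4365 = (15509 - 56) - 4365 = 15453 - 4365 = 11088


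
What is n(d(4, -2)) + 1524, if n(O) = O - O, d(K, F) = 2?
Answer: 1524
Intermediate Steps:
n(O) = 0
n(d(4, -2)) + 1524 = 0 + 1524 = 1524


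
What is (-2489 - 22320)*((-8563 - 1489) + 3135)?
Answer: 171603853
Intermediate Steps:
(-2489 - 22320)*((-8563 - 1489) + 3135) = -24809*(-10052 + 3135) = -24809*(-6917) = 171603853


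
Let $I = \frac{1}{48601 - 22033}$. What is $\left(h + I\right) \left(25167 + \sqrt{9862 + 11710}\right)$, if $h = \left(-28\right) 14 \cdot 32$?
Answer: $- \frac{2795793565499}{8856} - \frac{333268991 \sqrt{5393}}{13284} \approx -3.1754 \cdot 10^{8}$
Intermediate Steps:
$I = \frac{1}{26568} \approx 3.7639 \cdot 10^{-5}$
$h = -12544$ ($h = \left(-392\right) 32 = -12544$)
$\left(h + I\right) \left(25167 + \sqrt{9862 + 11710}\right) = \left(-12544 + \frac{1}{26568}\right) \left(25167 + \sqrt{9862 + 11710}\right) = - \frac{333268991 \left(25167 + \sqrt{21572}\right)}{26568} = - \frac{333268991 \left(25167 + 2 \sqrt{5393}\right)}{26568} = - \frac{2795793565499}{8856} - \frac{333268991 \sqrt{5393}}{13284}$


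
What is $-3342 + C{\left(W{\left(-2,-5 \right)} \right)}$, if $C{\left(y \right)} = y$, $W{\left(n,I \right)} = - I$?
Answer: $-3337$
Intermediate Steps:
$-3342 + C{\left(W{\left(-2,-5 \right)} \right)} = -3342 - -5 = -3342 + 5 = -3337$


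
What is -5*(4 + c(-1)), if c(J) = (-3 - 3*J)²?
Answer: -20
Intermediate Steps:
-5*(4 + c(-1)) = -5*(4 + 9*(1 - 1)²) = -5*(4 + 9*0²) = -5*(4 + 9*0) = -5*(4 + 0) = -5*4 = -20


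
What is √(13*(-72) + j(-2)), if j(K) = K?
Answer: I*√938 ≈ 30.627*I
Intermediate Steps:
√(13*(-72) + j(-2)) = √(13*(-72) - 2) = √(-936 - 2) = √(-938) = I*√938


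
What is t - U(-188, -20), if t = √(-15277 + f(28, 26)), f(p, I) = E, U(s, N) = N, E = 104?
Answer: 20 + I*√15173 ≈ 20.0 + 123.18*I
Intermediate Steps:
f(p, I) = 104
t = I*√15173 (t = √(-15277 + 104) = √(-15173) = I*√15173 ≈ 123.18*I)
t - U(-188, -20) = I*√15173 - 1*(-20) = I*√15173 + 20 = 20 + I*√15173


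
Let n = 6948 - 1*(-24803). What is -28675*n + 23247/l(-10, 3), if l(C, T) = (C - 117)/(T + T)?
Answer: -115628549957/127 ≈ -9.1046e+8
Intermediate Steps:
l(C, T) = (-117 + C)/(2*T) (l(C, T) = (-117 + C)/((2*T)) = (-117 + C)*(1/(2*T)) = (-117 + C)/(2*T))
n = 31751 (n = 6948 + 24803 = 31751)
-28675*n + 23247/l(-10, 3) = -28675/(1/31751) + 23247/(((½)*(-117 - 10)/3)) = -28675/1/31751 + 23247/(((½)*(⅓)*(-127))) = -28675*31751 + 23247/(-127/6) = -910459925 + 23247*(-6/127) = -910459925 - 139482/127 = -115628549957/127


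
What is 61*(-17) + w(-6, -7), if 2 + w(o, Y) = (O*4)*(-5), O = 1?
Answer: -1059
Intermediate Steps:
w(o, Y) = -22 (w(o, Y) = -2 + (1*4)*(-5) = -2 + 4*(-5) = -2 - 20 = -22)
61*(-17) + w(-6, -7) = 61*(-17) - 22 = -1037 - 22 = -1059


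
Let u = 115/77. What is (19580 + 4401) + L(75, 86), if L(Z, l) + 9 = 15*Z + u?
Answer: 1932584/77 ≈ 25099.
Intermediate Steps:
u = 115/77 (u = 115*(1/77) = 115/77 ≈ 1.4935)
L(Z, l) = -578/77 + 15*Z (L(Z, l) = -9 + (15*Z + 115/77) = -9 + (115/77 + 15*Z) = -578/77 + 15*Z)
(19580 + 4401) + L(75, 86) = (19580 + 4401) + (-578/77 + 15*75) = 23981 + (-578/77 + 1125) = 23981 + 86047/77 = 1932584/77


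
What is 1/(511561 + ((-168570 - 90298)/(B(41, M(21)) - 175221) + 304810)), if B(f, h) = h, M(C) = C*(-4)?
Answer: 175305/143114177023 ≈ 1.2249e-6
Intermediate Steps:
M(C) = -4*C
1/(511561 + ((-168570 - 90298)/(B(41, M(21)) - 175221) + 304810)) = 1/(511561 + ((-168570 - 90298)/(-4*21 - 175221) + 304810)) = 1/(511561 + (-258868/(-84 - 175221) + 304810)) = 1/(511561 + (-258868/(-175305) + 304810)) = 1/(511561 + (-258868*(-1/175305) + 304810)) = 1/(511561 + (258868/175305 + 304810)) = 1/(511561 + 53434975918/175305) = 1/(143114177023/175305) = 175305/143114177023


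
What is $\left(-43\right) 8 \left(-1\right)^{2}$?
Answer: $-344$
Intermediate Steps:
$\left(-43\right) 8 \left(-1\right)^{2} = \left(-344\right) 1 = -344$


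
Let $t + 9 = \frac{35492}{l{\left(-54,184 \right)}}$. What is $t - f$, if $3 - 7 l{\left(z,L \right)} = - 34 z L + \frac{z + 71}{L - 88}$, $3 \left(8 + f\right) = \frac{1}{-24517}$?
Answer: $- \frac{4139525012974}{2385320197983} \approx -1.7354$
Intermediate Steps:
$f = - \frac{588409}{73551}$ ($f = -8 + \frac{1}{3 \left(-24517\right)} = -8 + \frac{1}{3} \left(- \frac{1}{24517}\right) = -8 - \frac{1}{73551} = - \frac{588409}{73551} \approx -8.0$)
$l{\left(z,L \right)} = \frac{3}{7} - \frac{71 + z}{7 \left(-88 + L\right)} + \frac{34 L z}{7}$ ($l{\left(z,L \right)} = \frac{3}{7} - \frac{- 34 z L + \frac{z + 71}{L - 88}}{7} = \frac{3}{7} - \frac{- 34 L z + \frac{71 + z}{-88 + L}}{7} = \frac{3}{7} - \frac{\frac{71 + z}{-88 + L} - 34 L z}{7} = \frac{3}{7} + \left(- \frac{71 + z}{7 \left(-88 + L\right)} + \frac{34 L z}{7}\right) = \frac{3}{7} - \frac{71 + z}{7 \left(-88 + L\right)} + \frac{34 L z}{7}$)
$t = - \frac{315728121}{32430833}$ ($t = -9 + \frac{35492}{\frac{1}{7} \frac{1}{-88 + 184} \left(-335 - -54 + 3 \cdot 184 - 550528 \left(-54\right) + 34 \left(-54\right) 184^{2}\right)} = -9 + \frac{35492}{\frac{1}{7} \cdot \frac{1}{96} \left(-335 + 54 + 552 + 29728512 + 34 \left(-54\right) 33856\right)} = -9 + \frac{35492}{\frac{1}{7} \cdot \frac{1}{96} \left(-335 + 54 + 552 + 29728512 - 62159616\right)} = -9 + \frac{35492}{\frac{1}{7} \cdot \frac{1}{96} \left(-32430833\right)} = -9 + \frac{35492}{- \frac{32430833}{672}} = -9 + 35492 \left(- \frac{672}{32430833}\right) = -9 - \frac{23850624}{32430833} = - \frac{315728121}{32430833} \approx -9.7354$)
$t - f = - \frac{315728121}{32430833} - - \frac{588409}{73551} = - \frac{315728121}{32430833} + \frac{588409}{73551} = - \frac{4139525012974}{2385320197983}$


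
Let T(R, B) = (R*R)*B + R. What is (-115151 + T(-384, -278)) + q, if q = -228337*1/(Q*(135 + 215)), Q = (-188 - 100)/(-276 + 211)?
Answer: -828746356861/20160 ≈ -4.1108e+7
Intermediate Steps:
Q = 288/65 (Q = -288/(-65) = -288*(-1/65) = 288/65 ≈ 4.4308)
q = -2968381/20160 (q = -228337*65/(288*(135 + 215)) = -228337/(350*(288/65)) = -228337/20160/13 = -228337*13/20160 = -2968381/20160 ≈ -147.24)
T(R, B) = R + B*R**2 (T(R, B) = R**2*B + R = B*R**2 + R = R + B*R**2)
(-115151 + T(-384, -278)) + q = (-115151 - 384*(1 - 278*(-384))) - 2968381/20160 = (-115151 - 384*(1 + 106752)) - 2968381/20160 = (-115151 - 384*106753) - 2968381/20160 = (-115151 - 40993152) - 2968381/20160 = -41108303 - 2968381/20160 = -828746356861/20160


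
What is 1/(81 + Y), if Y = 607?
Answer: 1/688 ≈ 0.0014535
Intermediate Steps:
1/(81 + Y) = 1/(81 + 607) = 1/688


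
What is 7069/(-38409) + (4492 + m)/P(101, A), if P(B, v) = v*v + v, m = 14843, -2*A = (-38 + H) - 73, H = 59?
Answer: 81963953/2995902 ≈ 27.359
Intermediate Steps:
A = 26 (A = -((-38 + 59) - 73)/2 = -(21 - 73)/2 = -½*(-52) = 26)
P(B, v) = v + v² (P(B, v) = v² + v = v + v²)
7069/(-38409) + (4492 + m)/P(101, A) = 7069/(-38409) + (4492 + 14843)/((26*(1 + 26))) = 7069*(-1/38409) + 19335/((26*27)) = -7069/38409 + 19335/702 = -7069/38409 + 19335*(1/702) = -7069/38409 + 6445/234 = 81963953/2995902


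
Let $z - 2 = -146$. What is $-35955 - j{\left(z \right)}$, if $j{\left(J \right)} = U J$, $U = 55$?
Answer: $-28035$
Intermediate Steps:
$z = -144$ ($z = 2 - 146 = -144$)
$j{\left(J \right)} = 55 J$
$-35955 - j{\left(z \right)} = -35955 - 55 \left(-144\right) = -35955 - -7920 = -35955 + 7920 = -28035$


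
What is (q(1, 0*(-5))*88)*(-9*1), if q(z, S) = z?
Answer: -792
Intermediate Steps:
(q(1, 0*(-5))*88)*(-9*1) = (1*88)*(-9*1) = 88*(-9) = -792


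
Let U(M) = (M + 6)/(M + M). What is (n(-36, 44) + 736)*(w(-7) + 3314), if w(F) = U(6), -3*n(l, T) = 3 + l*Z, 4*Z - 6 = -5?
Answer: 2446470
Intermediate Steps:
Z = ¼ (Z = 3/2 + (¼)*(-5) = 3/2 - 5/4 = ¼ ≈ 0.25000)
n(l, T) = -1 - l/12 (n(l, T) = -(3 + l*(¼))/3 = -(3 + l/4)/3 = -1 - l/12)
U(M) = (6 + M)/(2*M) (U(M) = (6 + M)/((2*M)) = (6 + M)*(1/(2*M)) = (6 + M)/(2*M))
w(F) = 1 (w(F) = (½)*(6 + 6)/6 = (½)*(⅙)*12 = 1)
(n(-36, 44) + 736)*(w(-7) + 3314) = ((-1 - 1/12*(-36)) + 736)*(1 + 3314) = ((-1 + 3) + 736)*3315 = (2 + 736)*3315 = 738*3315 = 2446470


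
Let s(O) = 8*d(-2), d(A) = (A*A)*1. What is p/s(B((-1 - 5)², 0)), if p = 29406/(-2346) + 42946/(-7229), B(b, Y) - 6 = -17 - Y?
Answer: -52221215/90449248 ≈ -0.57735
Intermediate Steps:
d(A) = A² (d(A) = A²*1 = A²)
B(b, Y) = -11 - Y (B(b, Y) = 6 + (-17 - Y) = -11 - Y)
s(O) = 32 (s(O) = 8*(-2)² = 8*4 = 32)
p = -52221215/2826539 (p = 29406*(-1/2346) + 42946*(-1/7229) = -4901/391 - 42946/7229 = -52221215/2826539 ≈ -18.475)
p/s(B((-1 - 5)², 0)) = -52221215/2826539/32 = -52221215/2826539*1/32 = -52221215/90449248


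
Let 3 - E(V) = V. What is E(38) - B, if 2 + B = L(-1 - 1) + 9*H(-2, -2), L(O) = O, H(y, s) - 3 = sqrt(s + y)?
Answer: -58 - 18*I ≈ -58.0 - 18.0*I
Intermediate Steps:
H(y, s) = 3 + sqrt(s + y)
E(V) = 3 - V
B = 23 + 18*I (B = -2 + ((-1 - 1) + 9*(3 + sqrt(-2 - 2))) = -2 + (-2 + 9*(3 + sqrt(-4))) = -2 + (-2 + 9*(3 + 2*I)) = -2 + (-2 + (27 + 18*I)) = -2 + (25 + 18*I) = 23 + 18*I ≈ 23.0 + 18.0*I)
E(38) - B = (3 - 1*38) - (23 + 18*I) = (3 - 38) + (-23 - 18*I) = -35 + (-23 - 18*I) = -58 - 18*I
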